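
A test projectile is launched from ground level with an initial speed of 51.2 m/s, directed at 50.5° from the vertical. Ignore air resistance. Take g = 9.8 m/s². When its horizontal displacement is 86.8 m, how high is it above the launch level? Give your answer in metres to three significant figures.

Horizontal component vₓ = 51.20 sin 50.5° = 39.51 m/s; vertical v_y0 = 51.20 cos 50.5° = 32.57 m/s.
x = vₓ t ⇒ t = 86.8/39.51 = 2.197 s.
Height: y = v_y0 t − ½ g t² = 32.57 × 2.197 − 4.900 × 2.197² = 71.55 − 23.65 = 47.90 m.

47.9 m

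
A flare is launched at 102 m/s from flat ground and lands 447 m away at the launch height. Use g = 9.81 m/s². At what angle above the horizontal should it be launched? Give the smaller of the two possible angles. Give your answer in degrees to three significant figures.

R = v₀² sin 2θ / g gives sin 2θ = gR/v₀² = 9.81·447/102² = 0.4215.
2θ = 24.93° or 180° − 24.93° = 155.1°, so θ = 12.46° or 77.54°.
The smaller angle is 12.46°.

12.5°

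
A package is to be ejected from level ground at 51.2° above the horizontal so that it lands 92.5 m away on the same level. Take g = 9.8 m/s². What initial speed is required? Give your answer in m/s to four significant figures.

30.47 m/s

Level-ground range: R = v₀² sin(2θ)/g, so v₀ = √(gR / sin 2θ).
v₀ = √(9.80 × 92.5 / sin 102.4°) = √(906.5 / 0.9767) = √928.15 = 30.47 m/s.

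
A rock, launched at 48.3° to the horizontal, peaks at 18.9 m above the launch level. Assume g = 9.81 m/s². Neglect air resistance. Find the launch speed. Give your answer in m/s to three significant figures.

25.8 m/s

At the peak v_y = 0, so v_y0 = √(2gH) = √(2 × 9.81 × 18.9) = 19.26 m/s.
v_y0 = v₀ sin θ ⇒ v₀ = 19.26 / sin 48.3° = 25.79 m/s.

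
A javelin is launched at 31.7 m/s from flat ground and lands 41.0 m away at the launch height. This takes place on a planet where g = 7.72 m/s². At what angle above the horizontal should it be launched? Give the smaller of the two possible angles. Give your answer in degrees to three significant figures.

Level-ground range R = v₀² sin(2θ)/g ⇒ sin(2θ) = gR/v₀² = 7.72 × 41.0 / 31.7² = 0.3150.
2θ = 18.36° or 180° − 18.36° = 161.6°, so θ = 9.180° or 80.82°.
The smaller angle is 9.180°.

9.18°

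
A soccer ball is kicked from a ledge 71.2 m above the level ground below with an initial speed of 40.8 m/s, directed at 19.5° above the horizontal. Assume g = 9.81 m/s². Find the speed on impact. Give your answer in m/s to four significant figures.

Horizontal component vₓ = 40.80 cos 19.5° = 38.46 m/s; vertical v_y0 = 40.80 sin 19.5° = 13.62 m/s.
Vertical motion (up positive, ground at y = 0): 4.905 t² − (13.62) t − 71.2 = 0, so t = (13.62 + √(13.62² + 2·9.81·71.2)) / 9.81 = (13.62 + 39.78) / 9.81 = 5.443 s.
Vertical velocity at impact: v_y = v_y0 − g t = 13.62 − 9.81 × 5.443 = −39.78 m/s.
Speed: |v| = √(vₓ² + v_y²) = √(38.46² + 39.78²) = 55.33 m/s.

55.33 m/s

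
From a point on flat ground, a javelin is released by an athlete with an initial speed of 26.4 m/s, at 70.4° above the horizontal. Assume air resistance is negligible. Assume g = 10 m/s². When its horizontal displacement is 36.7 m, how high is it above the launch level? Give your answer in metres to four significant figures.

Resolve: vₓ = 26.40 cos 70.4° = 8.856 m/s and v_y0 = 26.40 sin 70.4° = 24.87 m/s.
Time to reach x = 36.7 m: t = x/vₓ = 36.7/8.856 = 4.144 s.
Height: y = v_y0 t − ½ g t² = 24.87 × 4.144 − 5.000 × 4.144² = 103.1 − 85.87 = 17.20 m.

17.20 m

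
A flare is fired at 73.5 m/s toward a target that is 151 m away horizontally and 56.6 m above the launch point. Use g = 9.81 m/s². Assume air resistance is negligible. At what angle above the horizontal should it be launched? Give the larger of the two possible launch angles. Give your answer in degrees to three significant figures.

Trajectory: y = x tanθ − g x² (1 + tan²θ)/(2v₀²). With x = 151, y = 56.6, v₀ = 73.5, g = 9.81:
20.70 tan²θ − 151 tanθ + (77.30) = 0.
tanθ = [151 ± √(151² − 4 × 20.70 × (77.30))] / (2 × 20.70) = (151 ± 128.1) / 41.40, giving tanθ = 0.5540 or 6.740.
θ = 28.99° or 81.56°; the larger is 81.56°.

81.6°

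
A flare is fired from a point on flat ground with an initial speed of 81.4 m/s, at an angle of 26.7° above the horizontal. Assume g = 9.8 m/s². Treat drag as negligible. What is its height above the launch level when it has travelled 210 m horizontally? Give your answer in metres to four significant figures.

vₓ = 81.40 cos 26.7° = 72.72 m/s; v_y0 = 81.40 sin 26.7° = 36.57 m/s.
At x = 210 m, t = x/vₓ = 210/72.72 = 2.888 s.
Height: y = v_y0 t − ½ g t² = 36.57 × 2.888 − 4.900 × 2.888² = 105.6 − 40.86 = 64.76 m.

64.76 m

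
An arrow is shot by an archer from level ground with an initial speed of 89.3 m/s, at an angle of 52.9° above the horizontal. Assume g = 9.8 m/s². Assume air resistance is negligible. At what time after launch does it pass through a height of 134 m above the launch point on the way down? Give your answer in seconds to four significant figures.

vₓ = 89.30 cos 52.9° = 53.87 m/s; v_y0 = 89.30 sin 52.9° = 71.22 m/s.
Set y = v_y0 t − ½ g t² = 134: 4.900 t² − 71.22 t + 134 = 0.
Quadratic formula: t = (71.22 ± √2446.5) / 9.80 = (71.22 ± 49.46) / 9.80 → t = 2.221 s or 12.31 s.
The descending-branch root is 12.31 s.

12.31 s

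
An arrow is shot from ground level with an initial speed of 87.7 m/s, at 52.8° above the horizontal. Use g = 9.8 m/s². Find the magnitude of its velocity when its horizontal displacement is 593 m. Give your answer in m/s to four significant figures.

Horizontal component vₓ = 87.70 cos 52.8° = 53.02 m/s; vertical v_y0 = 87.70 sin 52.8° = 69.86 m/s.
At x = 593 m, t = x/vₓ = 593/53.02 = 11.18 s.
Vertical velocity there: v_y = v_y0 − g t = 69.86 − 9.80 × 11.18 = −39.75 m/s.
Speed: √(vₓ² + v_y²) = √(53.02² + 39.75²) = 66.27 m/s.

66.27 m/s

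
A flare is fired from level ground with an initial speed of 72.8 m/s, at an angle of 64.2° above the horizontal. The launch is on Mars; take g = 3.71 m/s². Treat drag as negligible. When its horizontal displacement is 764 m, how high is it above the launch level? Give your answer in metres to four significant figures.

Horizontal component vₓ = 72.80 cos 64.2° = 31.68 m/s; vertical v_y0 = 72.80 sin 64.2° = 65.54 m/s.
x = vₓ t ⇒ t = 764/31.68 = 24.11 s.
Height: y = v_y0 t − ½ g t² = 65.54 × 24.11 − 1.855 × 24.11² = 1580 − 1079 = 501.9 m.

501.9 m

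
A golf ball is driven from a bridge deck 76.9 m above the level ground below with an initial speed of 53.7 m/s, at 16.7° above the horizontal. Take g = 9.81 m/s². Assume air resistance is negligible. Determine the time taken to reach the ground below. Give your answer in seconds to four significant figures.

Components: vₓ = 53.70 cos 16.7° = 51.44 m/s, v_y0 = 53.70 sin 16.7° = 15.43 m/s.
With up positive and y = 0 at the ground: y(t) = 76.9 + (15.43) t − 4.905 t². Setting y = 0 and taking the positive root: t = [15.43 + √(15.43² + 2·9.81·76.9)] / 9.81 = (15.43 + 41.80) / 9.81 = 5.834 s.

5.834 s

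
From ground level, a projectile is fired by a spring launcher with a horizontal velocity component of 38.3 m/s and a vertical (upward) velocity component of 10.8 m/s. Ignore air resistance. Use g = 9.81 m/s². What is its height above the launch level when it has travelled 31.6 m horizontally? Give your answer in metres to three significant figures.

5.57 m

At x = 31.6 m, t = x/vₓ = 31.6/38.30 = 0.8251 s.
Height: y = v_y0 t − ½ g t² = 10.80 × 0.8251 − 4.905 × 0.8251² = 8.911 − 3.339 = 5.572 m.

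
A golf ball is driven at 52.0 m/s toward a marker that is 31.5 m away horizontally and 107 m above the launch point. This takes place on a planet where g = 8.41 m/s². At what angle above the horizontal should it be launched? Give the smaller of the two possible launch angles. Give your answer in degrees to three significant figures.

77.2°

Trajectory: y = x tanθ − g x² (1 + tan²θ)/(2v₀²). With x = 31.5, y = 107, v₀ = 52.0, g = 8.41:
1.543 tan²θ − 31.5 tanθ + (108.5) = 0.
tanθ = [31.5 ± √(31.5² − 4 × 1.543 × (108.5))] / (2 × 1.543) = (31.5 ± 17.95) / 3.086, giving tanθ = 4.390 or 16.02.
θ = 77.17° or 86.43°; the smaller is 77.17°.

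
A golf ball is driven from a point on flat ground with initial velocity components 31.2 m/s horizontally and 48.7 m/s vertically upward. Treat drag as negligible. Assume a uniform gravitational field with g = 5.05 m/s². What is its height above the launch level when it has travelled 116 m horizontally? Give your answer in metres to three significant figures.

146 m

Time to reach x = 116 m: t = x/vₓ = 116/31.20 = 3.718 s.
Height: y = v_y0 t − ½ g t² = 48.70 × 3.718 − 2.525 × 3.718² = 181.1 − 34.90 = 146.2 m.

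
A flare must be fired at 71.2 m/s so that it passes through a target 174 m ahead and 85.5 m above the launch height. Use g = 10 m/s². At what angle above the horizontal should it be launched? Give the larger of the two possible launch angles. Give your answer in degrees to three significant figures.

78.8°

Trajectory: y = x tanθ − g x² (1 + tan²θ)/(2v₀²). With x = 174, y = 85.5, v₀ = 71.2, g = 10.0:
29.86 tan²θ − 174 tanθ + (115.4) = 0.
tanθ = [174 ± √(174² − 4 × 29.86 × (115.4))] / (2 × 29.86) = (174 ± 128.4) / 59.72, giving tanθ = 0.7629 or 5.064.
θ = 37.34° or 78.83°; the larger is 78.83°.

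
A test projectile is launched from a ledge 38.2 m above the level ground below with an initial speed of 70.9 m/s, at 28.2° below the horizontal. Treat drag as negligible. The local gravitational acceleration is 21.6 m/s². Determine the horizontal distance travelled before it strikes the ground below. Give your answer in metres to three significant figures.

55.4 m

Components: vₓ = 70.90 cos 28.2° = 62.48 m/s, v_y0 = −33.50 m/s (downward).
Vertical motion (up positive, ground at y = 0): 10.80 t² − (−33.50) t − 38.2 = 0, so t = (−33.50 + √(33.50² + 2·21.6·38.2)) / 21.6 = (−33.50 + 52.66) / 21.6 = 0.8867 s.
Horizontal distance: R = vₓ t = 62.48 × 0.8867 = 55.41 m.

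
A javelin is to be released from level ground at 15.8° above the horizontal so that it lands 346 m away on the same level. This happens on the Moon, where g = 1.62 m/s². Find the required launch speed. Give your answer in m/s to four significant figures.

On level ground R = v₀² sin 2θ / g ⇒ v₀ = √(gR / sin 2θ).
v₀ = √(1.62 × 346 / sin 31.60°) = √(560.5 / 0.5240) = √1069.7 = 32.71 m/s.

32.71 m/s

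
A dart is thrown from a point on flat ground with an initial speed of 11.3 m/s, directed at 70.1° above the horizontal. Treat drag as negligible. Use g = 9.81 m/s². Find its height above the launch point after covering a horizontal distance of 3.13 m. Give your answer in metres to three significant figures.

vₓ = 11.30 cos 70.1° = 3.846 m/s; v_y0 = 11.30 sin 70.1° = 10.63 m/s.
x = vₓ t ⇒ t = 3.13/3.846 = 0.8138 s.
Height: y = v_y0 t − ½ g t² = 10.63 × 0.8138 − 4.905 × 0.8138² = 8.647 − 3.248 = 5.398 m.

5.40 m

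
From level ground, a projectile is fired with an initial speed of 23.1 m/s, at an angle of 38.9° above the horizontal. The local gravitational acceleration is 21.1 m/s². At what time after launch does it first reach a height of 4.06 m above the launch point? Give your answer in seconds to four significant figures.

0.3912 s

Components: vₓ = 23.10 cos 38.9° = 17.98 m/s, v_y0 = 23.10 sin 38.9° = 14.51 m/s.
Set y = v_y0 t − ½ g t² = 4.06: 10.55 t² − 14.51 t + 4.06 = 0.
t = [14.51 ± √(14.51² − 2·21.1·4.06)] / 21.1 = (14.51 ± 6.252) / 21.1, so t = 0.3912 s or t = 0.9838 s.
The first (ascending) time is 0.3912 s.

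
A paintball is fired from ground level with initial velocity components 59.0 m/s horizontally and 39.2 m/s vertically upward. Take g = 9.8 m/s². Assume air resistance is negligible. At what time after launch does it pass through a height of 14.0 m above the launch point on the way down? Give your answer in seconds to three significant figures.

7.63 s

Require v_y0 t − ½ g t² = 14.0, i.e. 4.900 t² − 39.20 t + 14.0 = 0.
t = [39.20 ± √(39.20² − 2·9.80·14.0)] / 9.80 = (39.20 ± 35.53) / 9.80, so t = 0.3747 s or t = 7.625 s.
The descending-branch root is 7.625 s.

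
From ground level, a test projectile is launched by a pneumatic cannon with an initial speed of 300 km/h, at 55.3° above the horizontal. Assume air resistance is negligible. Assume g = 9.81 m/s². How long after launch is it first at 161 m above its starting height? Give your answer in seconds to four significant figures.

2.990 s

Convert: 300 km/h = 300/3.6 = 83.33 m/s.
Horizontal component vₓ = 83.33 cos 55.3° = 47.44 m/s; vertical v_y0 = 83.33 sin 55.3° = 68.51 m/s.
Height y(t) = 68.51 t − 4.905 t² = 161 gives 4.905 t² − 68.51 t + 161 = 0.
Quadratic formula: t = (68.51 ± √1535.1) / 9.81 = (68.51 ± 39.18) / 9.81 → t = 2.990 s or 10.98 s.
The first (ascending) time is 2.990 s.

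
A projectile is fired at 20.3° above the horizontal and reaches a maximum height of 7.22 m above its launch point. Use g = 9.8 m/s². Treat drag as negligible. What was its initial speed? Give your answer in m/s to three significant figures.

At the peak v_y = 0, so v_y0 = √(2gH) = √(2 × 9.80 × 7.22) = 11.90 m/s.
v_y0 = v₀ sin θ ⇒ v₀ = 11.90 / sin 20.3° = 34.29 m/s.

34.3 m/s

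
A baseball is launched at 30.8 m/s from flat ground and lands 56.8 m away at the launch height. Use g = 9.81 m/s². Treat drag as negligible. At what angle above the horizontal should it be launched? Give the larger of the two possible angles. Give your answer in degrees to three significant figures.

Level-ground range R = v₀² sin(2θ)/g ⇒ sin(2θ) = gR/v₀² = 9.81 × 56.8 / 30.8² = 0.5874.
2θ = 35.97° or 180° − 35.97° = 144.0°, so θ = 17.99° or 72.01°.
The larger angle is 72.01°.

72.0°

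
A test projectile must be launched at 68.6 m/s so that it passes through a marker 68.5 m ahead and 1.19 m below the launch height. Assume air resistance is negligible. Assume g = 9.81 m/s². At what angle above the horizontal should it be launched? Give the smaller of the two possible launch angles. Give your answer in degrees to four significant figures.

3.104°

Trajectory: y = x tanθ − g x² (1 + tan²θ)/(2v₀²). With x = 68.5, y = −1.19, v₀ = 68.6, g = 9.81:
4.891 tan²θ − 68.5 tanθ + (3.701) = 0.
tanθ = [68.5 ± √(68.5² − 4 × 4.891 × (3.701))] / (2 × 4.891) = (68.5 ± 67.97) / 9.781, giving tanθ = 0.05423 or 13.95.
θ = 3.104° or 85.90°; the smaller is 3.104°.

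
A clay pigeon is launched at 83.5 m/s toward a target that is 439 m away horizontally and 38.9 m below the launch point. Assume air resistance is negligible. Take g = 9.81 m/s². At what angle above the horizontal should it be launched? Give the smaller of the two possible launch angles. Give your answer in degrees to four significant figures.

13.37°

Trajectory: y = x tanθ − g x² (1 + tan²θ)/(2v₀²). With x = 439, y = −38.9, v₀ = 83.5, g = 9.81:
135.6 tan²θ − 439 tanθ + (96.68) = 0.
tanθ = [439 ± √(439² − 4 × 135.6 × (96.68))] / (2 × 135.6) = (439 ± 374.6) / 271.2, giving tanθ = 0.2377 or 3.000.
θ = 13.37° or 71.57°; the smaller is 13.37°.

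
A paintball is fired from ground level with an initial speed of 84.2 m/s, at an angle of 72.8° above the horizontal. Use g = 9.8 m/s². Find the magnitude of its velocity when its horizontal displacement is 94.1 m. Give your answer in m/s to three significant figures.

50.0 m/s

Horizontal component vₓ = 84.20 cos 72.8° = 24.90 m/s; vertical v_y0 = 84.20 sin 72.8° = 80.43 m/s.
Time to reach x = 94.1 m: t = x/vₓ = 94.1/24.90 = 3.779 s.
Vertical velocity there: v_y = v_y0 − g t = 80.43 − 9.80 × 3.779 = 43.40 m/s.
Speed: √(vₓ² + v_y²) = √(24.90² + 43.40²) = 50.03 m/s.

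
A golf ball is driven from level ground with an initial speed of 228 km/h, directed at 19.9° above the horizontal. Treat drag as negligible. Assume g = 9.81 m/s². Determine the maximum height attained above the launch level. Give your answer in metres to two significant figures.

Convert: 228 km/h = 228/3.6 = 63.33 m/s.
Resolve: vₓ = 63.33 cos 19.9° = 59.55 m/s and v_y0 = 63.33 sin 19.9° = 21.56 m/s.
At the apex v_y = 0, so H = v_y0²/(2g) = 21.56²/19.62 = 23.69 m.

24 m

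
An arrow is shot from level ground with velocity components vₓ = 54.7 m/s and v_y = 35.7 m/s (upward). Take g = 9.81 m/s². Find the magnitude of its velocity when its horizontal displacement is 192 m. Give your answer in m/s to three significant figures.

54.7 m/s

At x = 192 m, t = x/vₓ = 192/54.70 = 3.510 s.
Vertical velocity there: v_y = v_y0 − g t = 35.70 − 9.81 × 3.510 = 1.266 m/s.
Speed: √(vₓ² + v_y²) = √(54.70² + 1.266²) = 54.71 m/s.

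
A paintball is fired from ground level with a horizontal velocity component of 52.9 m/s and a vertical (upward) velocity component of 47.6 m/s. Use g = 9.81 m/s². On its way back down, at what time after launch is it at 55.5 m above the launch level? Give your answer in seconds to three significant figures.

Height y(t) = 47.60 t − 4.905 t² = 55.5 gives 4.905 t² − 47.60 t + 55.5 = 0.
t = [47.60 ± √(47.60² − 2·9.81·55.5)] / 9.81 = (47.60 ± 34.31) / 9.81, so t = 1.355 s or t = 8.349 s.
The descending-branch root is 8.349 s.

8.35 s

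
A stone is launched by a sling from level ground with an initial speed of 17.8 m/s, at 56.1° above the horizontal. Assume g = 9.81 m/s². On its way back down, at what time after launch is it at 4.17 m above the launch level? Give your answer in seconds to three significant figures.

2.70 s

Resolve: vₓ = 17.80 cos 56.1° = 9.928 m/s and v_y0 = 17.80 sin 56.1° = 14.77 m/s.
Height y(t) = 14.77 t − 4.905 t² = 4.17 gives 4.905 t² − 14.77 t + 4.17 = 0.
Quadratic formula: t = (14.77 ± √136.46) / 9.81 = (14.77 ± 11.68) / 9.81 → t = 0.3152 s or 2.697 s.
The descending-branch root is 2.697 s.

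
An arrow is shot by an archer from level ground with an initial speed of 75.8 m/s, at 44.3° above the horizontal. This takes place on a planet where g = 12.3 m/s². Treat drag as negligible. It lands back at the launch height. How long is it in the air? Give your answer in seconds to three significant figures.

8.61 s

Components: vₓ = 75.80 cos 44.3° = 54.25 m/s, v_y0 = 75.80 sin 44.3° = 52.94 m/s.
It returns to y = 0 when t = 2 v_y0 / g = 2(52.94)/12.3 = 8.608 s.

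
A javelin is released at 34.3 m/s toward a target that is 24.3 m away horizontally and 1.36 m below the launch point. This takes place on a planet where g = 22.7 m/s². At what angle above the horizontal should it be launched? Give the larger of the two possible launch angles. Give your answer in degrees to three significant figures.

76.2°

Trajectory: y = x tanθ − g x² (1 + tan²θ)/(2v₀²). With x = 24.3, y = −1.36, v₀ = 34.3, g = 22.7:
5.697 tan²θ − 24.3 tanθ + (4.337) = 0.
tanθ = [24.3 ± √(24.3² − 4 × 5.697 × (4.337))] / (2 × 5.697) = (24.3 ± 22.17) / 11.39, giving tanθ = 0.1866 or 4.079.
θ = 10.57° or 76.23°; the larger is 76.23°.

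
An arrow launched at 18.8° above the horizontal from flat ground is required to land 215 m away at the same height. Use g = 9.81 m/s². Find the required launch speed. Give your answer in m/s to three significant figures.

On level ground R = v₀² sin 2θ / g ⇒ v₀ = √(gR / sin 2θ).
v₀ = √(9.81 × 215 / sin 37.60°) = √(2109 / 0.6101) = √3456.8 = 58.79 m/s.

58.8 m/s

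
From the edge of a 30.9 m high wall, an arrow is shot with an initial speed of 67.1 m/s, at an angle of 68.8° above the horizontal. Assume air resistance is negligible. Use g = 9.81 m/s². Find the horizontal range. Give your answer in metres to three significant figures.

321 m

Components: vₓ = 67.10 cos 68.8° = 24.27 m/s, v_y0 = 67.10 sin 68.8° = 62.56 m/s.
With up positive and y = 0 at the ground: y(t) = 30.9 + (62.56) t − 4.905 t². Setting y = 0 and taking the positive root: t = [62.56 + √(62.56² + 2·9.81·30.9)] / 9.81 = (62.56 + 67.23) / 9.81 = 13.23 s.
Horizontal distance: R = vₓ t = 24.27 × 13.23 = 321.0 m.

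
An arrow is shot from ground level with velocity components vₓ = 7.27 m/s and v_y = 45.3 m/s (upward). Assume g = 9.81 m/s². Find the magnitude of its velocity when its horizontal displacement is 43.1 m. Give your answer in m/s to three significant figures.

14.8 m/s

Time to reach x = 43.1 m: t = x/vₓ = 43.1/7.270 = 5.928 s.
Vertical velocity there: v_y = v_y0 − g t = 45.30 − 9.81 × 5.928 = −12.86 m/s.
Speed: √(vₓ² + v_y²) = √(7.270² + 12.86²) = 14.77 m/s.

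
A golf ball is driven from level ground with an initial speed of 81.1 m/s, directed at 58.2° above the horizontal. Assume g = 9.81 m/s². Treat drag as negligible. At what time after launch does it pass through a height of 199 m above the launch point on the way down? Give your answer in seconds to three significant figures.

Components: vₓ = 81.10 cos 58.2° = 42.74 m/s, v_y0 = 81.10 sin 58.2° = 68.93 m/s.
Require v_y0 t − ½ g t² = 199, i.e. 4.905 t² − 68.93 t + 199 = 0.
Quadratic formula: t = (68.93 ± √846.45) / 9.81 = (68.93 ± 29.09) / 9.81 → t = 4.060 s or 9.992 s.
The descending-branch root is 9.992 s.

9.99 s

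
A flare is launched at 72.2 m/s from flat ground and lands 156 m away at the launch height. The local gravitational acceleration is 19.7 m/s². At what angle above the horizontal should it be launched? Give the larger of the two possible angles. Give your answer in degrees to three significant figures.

Level-ground range R = v₀² sin(2θ)/g ⇒ sin(2θ) = gR/v₀² = 19.7 × 156 / 72.2² = 0.5895.
2θ = 36.12° or 180° − 36.12° = 143.9°, so θ = 18.06° or 71.94°.
The larger angle is 71.94°.

71.9°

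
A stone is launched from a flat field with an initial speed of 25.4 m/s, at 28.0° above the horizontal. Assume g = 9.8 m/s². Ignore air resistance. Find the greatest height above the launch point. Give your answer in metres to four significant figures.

7.255 m

Horizontal component vₓ = 25.40 cos 28.0° = 22.43 m/s; vertical v_y0 = 25.40 sin 28.0° = 11.92 m/s.
Maximum height: H = v_y0² / (2g) = 11.92² / (2 × 9.80) = 7.255 m.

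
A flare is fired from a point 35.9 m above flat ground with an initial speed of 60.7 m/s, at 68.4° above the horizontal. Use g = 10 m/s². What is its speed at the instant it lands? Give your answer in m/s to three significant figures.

66.4 m/s

vₓ = 60.70 cos 68.4° = 22.35 m/s; v_y0 = 60.70 sin 68.4° = 56.44 m/s.
Vertical motion (up positive, ground at y = 0): 5.000 t² − (56.44) t − 35.9 = 0, so t = (56.44 + √(56.44² + 2·10.0·35.9)) / 10.0 = (56.44 + 62.48) / 10.0 = 11.89 s.
Vertical velocity at impact: v_y = v_y0 − g t = 56.44 − 10.0 × 11.89 = −62.48 m/s.
Speed: |v| = √(vₓ² + v_y²) = √(22.35² + 62.48²) = 66.35 m/s.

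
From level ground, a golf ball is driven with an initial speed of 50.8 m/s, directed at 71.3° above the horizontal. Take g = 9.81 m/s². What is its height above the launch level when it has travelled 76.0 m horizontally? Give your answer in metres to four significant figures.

117.7 m

Horizontal component vₓ = 50.80 cos 71.3° = 16.29 m/s; vertical v_y0 = 50.80 sin 71.3° = 48.12 m/s.
At x = 76.0 m, t = x/vₓ = 76.0/16.29 = 4.666 s.
Height: y = v_y0 t − ½ g t² = 48.12 × 4.666 − 4.905 × 4.666² = 224.5 − 106.8 = 117.7 m.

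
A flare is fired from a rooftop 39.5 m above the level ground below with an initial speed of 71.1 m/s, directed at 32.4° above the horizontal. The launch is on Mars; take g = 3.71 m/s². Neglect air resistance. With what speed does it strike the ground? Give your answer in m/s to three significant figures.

73.1 m/s

Components: vₓ = 71.10 cos 32.4° = 60.03 m/s, v_y0 = 71.10 sin 32.4° = 38.10 m/s.
With up positive and y = 0 at the ground: y(t) = 39.5 + (38.10) t − 1.855 t². Setting y = 0 and taking the positive root: t = [38.10 + √(38.10² + 2·3.71·39.5)] / 3.71 = (38.10 + 41.77) / 3.71 = 21.53 s.
Vertical velocity at impact: v_y = v_y0 − g t = 38.10 − 3.71 × 21.53 = −41.77 m/s.
Speed: |v| = √(vₓ² + v_y²) = √(60.03² + 41.77²) = 73.13 m/s.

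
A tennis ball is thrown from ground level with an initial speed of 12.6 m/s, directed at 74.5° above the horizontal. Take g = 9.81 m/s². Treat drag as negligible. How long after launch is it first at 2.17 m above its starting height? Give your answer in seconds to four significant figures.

0.1939 s

Resolve: vₓ = 12.60 cos 74.5° = 3.367 m/s and v_y0 = 12.60 sin 74.5° = 12.14 m/s.
Require v_y0 t − ½ g t² = 2.17, i.e. 4.905 t² − 12.14 t + 2.17 = 0.
t = [12.14 ± √(12.14² − 2·9.81·2.17)] / 9.81 = (12.14 ± 10.24) / 9.81, so t = 0.1939 s or t = 2.281 s.
The first (ascending) time is 0.1939 s.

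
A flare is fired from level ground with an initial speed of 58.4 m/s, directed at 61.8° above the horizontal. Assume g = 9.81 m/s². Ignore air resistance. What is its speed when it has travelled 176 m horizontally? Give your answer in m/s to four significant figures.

Resolve: vₓ = 58.40 cos 61.8° = 27.60 m/s and v_y0 = 58.40 sin 61.8° = 51.47 m/s.
At x = 176 m, t = x/vₓ = 176/27.60 = 6.378 s.
Vertical velocity there: v_y = v_y0 − g t = 51.47 − 9.81 × 6.378 = −11.10 m/s.
Speed: √(vₓ² + v_y²) = √(27.60² + 11.10²) = 29.74 m/s.

29.74 m/s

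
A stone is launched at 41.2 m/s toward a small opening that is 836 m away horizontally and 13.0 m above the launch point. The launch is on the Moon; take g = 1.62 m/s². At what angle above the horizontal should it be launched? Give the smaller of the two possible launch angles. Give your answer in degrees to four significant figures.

Trajectory: y = x tanθ − g x² (1 + tan²θ)/(2v₀²). With x = 836, y = 13.0, v₀ = 41.2, g = 1.62:
333.5 tan²θ − 836 tanθ + (346.5) = 0.
tanθ = [836 ± √(836² − 4 × 333.5 × (346.5))] / (2 × 333.5) = (836 ± 486.5) / 667.0, giving tanθ = 0.5240 or 1.983.
θ = 27.66° or 63.24°; the smaller is 27.66°.

27.66°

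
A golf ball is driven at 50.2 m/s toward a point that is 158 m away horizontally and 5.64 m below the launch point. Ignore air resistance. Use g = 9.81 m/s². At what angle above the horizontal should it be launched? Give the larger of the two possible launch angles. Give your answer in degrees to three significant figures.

71.3°

Trajectory: y = x tanθ − g x² (1 + tan²θ)/(2v₀²). With x = 158, y = −5.64, v₀ = 50.2, g = 9.81:
48.59 tan²θ − 158 tanθ + (42.95) = 0.
tanθ = [158 ± √(158² − 4 × 48.59 × (42.95))] / (2 × 48.59) = (158 ± 128.9) / 97.18, giving tanθ = 0.2994 or 2.952.
θ = 16.67° or 71.29°; the larger is 71.29°.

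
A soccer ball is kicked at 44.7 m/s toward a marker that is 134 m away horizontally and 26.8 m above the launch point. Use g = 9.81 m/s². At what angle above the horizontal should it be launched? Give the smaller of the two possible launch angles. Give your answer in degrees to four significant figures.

34.29°

Trajectory: y = x tanθ − g x² (1 + tan²θ)/(2v₀²). With x = 134, y = 26.8, v₀ = 44.7, g = 9.81:
44.08 tan²θ − 134 tanθ + (70.88) = 0.
tanθ = [134 ± √(134² − 4 × 44.08 × (70.88))] / (2 × 44.08) = (134 ± 73.88) / 88.16, giving tanθ = 0.6819 or 2.358.
θ = 34.29° or 67.02°; the smaller is 34.29°.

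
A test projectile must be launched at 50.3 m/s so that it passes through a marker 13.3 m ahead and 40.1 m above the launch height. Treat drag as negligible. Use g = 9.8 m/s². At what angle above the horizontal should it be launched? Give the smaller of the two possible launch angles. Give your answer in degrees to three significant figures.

Trajectory: y = x tanθ − g x² (1 + tan²θ)/(2v₀²). With x = 13.3, y = 40.1, v₀ = 50.3, g = 9.80:
0.3426 tan²θ − 13.3 tanθ + (40.44) = 0.
tanθ = [13.3 ± √(13.3² − 4 × 0.3426 × (40.44))] / (2 × 0.3426) = (13.3 ± 11.02) / 0.6852, giving tanθ = 3.326 or 35.50.
θ = 73.26° or 88.39°; the smaller is 73.26°.

73.3°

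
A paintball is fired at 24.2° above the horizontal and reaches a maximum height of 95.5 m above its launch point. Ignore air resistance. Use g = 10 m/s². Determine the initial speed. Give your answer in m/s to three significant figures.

At the peak v_y = 0, so v_y0 = √(2gH) = √(2 × 10.0 × 95.5) = 43.70 m/s.
v_y0 = v₀ sin θ ⇒ v₀ = 43.70 / sin 24.2° = 106.6 m/s.

107 m/s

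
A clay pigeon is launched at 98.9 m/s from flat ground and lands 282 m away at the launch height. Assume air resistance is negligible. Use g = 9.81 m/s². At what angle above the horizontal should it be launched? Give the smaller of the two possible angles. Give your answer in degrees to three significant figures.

R = v₀² sin 2θ / g gives sin 2θ = gR/v₀² = 9.81·282/98.9² = 0.2828.
2θ = 16.43° or 180° − 16.43° = 163.6°, so θ = 8.215° or 81.79°.
The smaller angle is 8.215°.

8.21°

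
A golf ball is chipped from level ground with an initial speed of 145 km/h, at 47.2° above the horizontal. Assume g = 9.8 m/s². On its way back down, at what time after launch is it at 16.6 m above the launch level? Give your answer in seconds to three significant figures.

Convert: 145 km/h = 145/3.6 = 40.28 m/s.
Resolve: vₓ = 40.28 cos 47.2° = 27.37 m/s and v_y0 = 40.28 sin 47.2° = 29.55 m/s.
Require v_y0 t − ½ g t² = 16.6, i.e. 4.900 t² − 29.55 t + 16.6 = 0.
Quadratic formula: t = (29.55 ± √548.02) / 9.80 = (29.55 ± 23.41) / 9.80 → t = 0.6269 s or 5.404 s.
The descending-branch root is 5.404 s.

5.40 s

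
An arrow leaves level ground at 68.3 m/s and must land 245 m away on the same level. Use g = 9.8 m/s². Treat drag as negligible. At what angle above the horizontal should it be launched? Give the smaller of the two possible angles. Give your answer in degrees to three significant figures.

From R = (v₀²/g) sin 2θ: sin 2θ = 9.80 × 245 / 4664.9 = 0.5147.
2θ = 30.98° or 180° − 30.98° = 149.0°, so θ = 15.49° or 74.51°.
The smaller angle is 15.49°.

15.5°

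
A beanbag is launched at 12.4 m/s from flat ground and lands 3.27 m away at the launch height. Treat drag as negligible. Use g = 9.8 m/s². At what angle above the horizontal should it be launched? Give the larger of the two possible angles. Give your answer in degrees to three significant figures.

R = v₀² sin 2θ / g gives sin 2θ = gR/v₀² = 9.80·3.27/12.4² = 0.2084.
2θ = 12.03° or 180° − 12.03° = 168.0°, so θ = 6.015° or 83.99°.
The larger angle is 83.99°.

84.0°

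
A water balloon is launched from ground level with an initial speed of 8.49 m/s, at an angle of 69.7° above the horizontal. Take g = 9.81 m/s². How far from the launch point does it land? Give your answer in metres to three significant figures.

vₓ = 8.490 cos 69.7° = 2.945 m/s; v_y0 = 8.490 sin 69.7° = 7.963 m/s.
Time aloft: T = 2 v_y0 / g = 2 × 7.963 / 9.81 = 1.623 s.
Range: R = vₓ T = 2.945 × 1.623 = 4.782 m.

4.78 m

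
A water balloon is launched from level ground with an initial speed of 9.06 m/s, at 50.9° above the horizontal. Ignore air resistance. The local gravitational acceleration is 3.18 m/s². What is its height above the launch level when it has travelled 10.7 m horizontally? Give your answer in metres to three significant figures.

7.59 m

Components: vₓ = 9.060 cos 50.9° = 5.714 m/s, v_y0 = 9.060 sin 50.9° = 7.031 m/s.
Time to reach x = 10.7 m: t = x/vₓ = 10.7/5.714 = 1.873 s.
Height: y = v_y0 t − ½ g t² = 7.031 × 1.873 − 1.590 × 1.873² = 13.17 − 5.576 = 7.591 m.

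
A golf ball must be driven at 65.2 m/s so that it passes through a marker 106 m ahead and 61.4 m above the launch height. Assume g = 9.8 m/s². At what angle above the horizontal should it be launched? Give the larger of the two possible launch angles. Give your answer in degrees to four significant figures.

Trajectory: y = x tanθ − g x² (1 + tan²θ)/(2v₀²). With x = 106, y = 61.4, v₀ = 65.2, g = 9.80:
12.95 tan²θ − 106 tanθ + (74.35) = 0.
tanθ = [106 ± √(106² − 4 × 12.95 × (74.35))] / (2 × 12.95) = (106 ± 85.93) / 25.90, giving tanθ = 0.7748 or 7.410.
θ = 37.77° or 82.31°; the larger is 82.31°.

82.31°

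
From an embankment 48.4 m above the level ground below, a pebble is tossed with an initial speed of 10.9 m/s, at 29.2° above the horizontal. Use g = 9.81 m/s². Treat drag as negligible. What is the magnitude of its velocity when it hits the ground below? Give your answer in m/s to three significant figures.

Resolve: vₓ = 10.90 cos 29.2° = 9.515 m/s and v_y0 = 10.90 sin 29.2° = 5.318 m/s.
With up positive and y = 0 at the ground: y(t) = 48.4 + (5.318) t − 4.905 t². Setting y = 0 and taking the positive root: t = [5.318 + √(5.318² + 2·9.81·48.4)] / 9.81 = (5.318 + 31.27) / 9.81 = 3.730 s.
Vertical velocity at impact: v_y = v_y0 − g t = 5.318 − 9.81 × 3.730 = −31.27 m/s.
Speed: |v| = √(vₓ² + v_y²) = √(9.515² + 31.27²) = 32.69 m/s.

32.7 m/s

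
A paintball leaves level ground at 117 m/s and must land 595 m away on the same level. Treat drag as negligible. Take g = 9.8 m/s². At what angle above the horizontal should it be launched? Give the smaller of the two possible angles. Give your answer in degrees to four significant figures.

R = v₀² sin 2θ / g gives sin 2θ = gR/v₀² = 9.80·595/117² = 0.4260.
2θ = 25.21° or 180° − 25.21° = 154.8°, so θ = 12.61° or 77.39°.
The smaller angle is 12.61°.

12.61°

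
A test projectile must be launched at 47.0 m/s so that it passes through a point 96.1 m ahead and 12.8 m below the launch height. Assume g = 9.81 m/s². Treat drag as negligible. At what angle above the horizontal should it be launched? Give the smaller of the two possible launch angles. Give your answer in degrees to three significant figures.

4.67°

Trajectory: y = x tanθ − g x² (1 + tan²θ)/(2v₀²). With x = 96.1, y = −12.8, v₀ = 47.0, g = 9.81:
20.51 tan²θ − 96.1 tanθ + (7.706) = 0.
tanθ = [96.1 ± √(96.1² − 4 × 20.51 × (7.706))] / (2 × 20.51) = (96.1 ± 92.75) / 41.01, giving tanθ = 0.08161 or 4.605.
θ = 4.666° or 77.75°; the smaller is 4.666°.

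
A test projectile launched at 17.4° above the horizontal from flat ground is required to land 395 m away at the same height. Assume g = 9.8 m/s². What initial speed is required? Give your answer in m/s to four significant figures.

82.36 m/s

On level ground R = v₀² sin 2θ / g ⇒ v₀ = √(gR / sin 2θ).
v₀ = √(9.80 × 395 / sin 34.80°) = √(3871 / 0.5707) = √6782.7 = 82.36 m/s.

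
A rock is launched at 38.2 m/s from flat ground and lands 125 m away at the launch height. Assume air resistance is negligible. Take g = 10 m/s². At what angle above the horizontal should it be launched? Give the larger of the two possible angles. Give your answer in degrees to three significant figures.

60.5°

Level-ground range R = v₀² sin(2θ)/g ⇒ sin(2θ) = gR/v₀² = 10.0 × 125 / 38.2² = 0.8566.
2θ = 58.94° or 180° − 58.94° = 121.1°, so θ = 29.47° or 60.53°.
The larger angle is 60.53°.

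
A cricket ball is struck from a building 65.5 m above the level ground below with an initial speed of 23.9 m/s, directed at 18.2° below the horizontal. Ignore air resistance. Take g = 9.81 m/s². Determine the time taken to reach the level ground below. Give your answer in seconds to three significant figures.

Resolve: vₓ = 23.90 cos 18.2° = 22.70 m/s and v_y0 = −7.465 m/s (downward).
The projectile lands when y = 65.5 + (−7.465) t − ½·9.81·t² = 0. Positive root: t = (−7.465 + √(7.465² + 2·9.81·65.5)) / 9.81 = (−7.465 + 36.62) / 9.81 = 2.972 s.

2.97 s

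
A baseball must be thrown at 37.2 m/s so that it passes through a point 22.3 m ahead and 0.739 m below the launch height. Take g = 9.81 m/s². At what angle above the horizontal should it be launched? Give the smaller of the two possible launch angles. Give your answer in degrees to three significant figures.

Trajectory: y = x tanθ − g x² (1 + tan²θ)/(2v₀²). With x = 22.3, y = −0.739, v₀ = 37.2, g = 9.81:
1.763 tan²θ − 22.3 tanθ + (1.024) = 0.
tanθ = [22.3 ± √(22.3² − 4 × 1.763 × (1.024))] / (2 × 1.763) = (22.3 ± 22.14) / 3.525, giving tanθ = 0.04607 or 12.61.
θ = 2.638° or 85.46°; the smaller is 2.638°.

2.64°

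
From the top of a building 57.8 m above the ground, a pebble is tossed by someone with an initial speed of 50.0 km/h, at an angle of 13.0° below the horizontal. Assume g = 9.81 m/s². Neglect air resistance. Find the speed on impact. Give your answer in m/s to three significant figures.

Convert: 50.0 km/h = 50.0/3.6 = 13.89 m/s.
Resolve: vₓ = 13.89 cos 13.0° = 13.53 m/s and v_y0 = −3.124 m/s (downward).
With up positive and y = 0 at the ground: y(t) = 57.8 + (−3.124) t − 4.905 t². Setting y = 0 and taking the positive root: t = [−3.124 + √(3.124² + 2·9.81·57.8)] / 9.81 = (−3.124 + 33.82) / 9.81 = 3.129 s.
Vertical velocity at impact: v_y = v_y0 − g t = −3.124 − 9.81 × 3.129 = −33.82 m/s.
Speed: |v| = √(vₓ² + v_y²) = √(13.53² + 33.82²) = 36.43 m/s.

36.4 m/s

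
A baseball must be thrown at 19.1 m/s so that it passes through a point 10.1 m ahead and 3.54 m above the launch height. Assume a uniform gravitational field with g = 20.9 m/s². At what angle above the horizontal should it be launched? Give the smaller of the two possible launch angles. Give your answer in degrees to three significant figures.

40.3°

Trajectory: y = x tanθ − g x² (1 + tan²θ)/(2v₀²). With x = 10.1, y = 3.54, v₀ = 19.1, g = 20.9:
2.922 tan²θ − 10.1 tanθ + (6.462) = 0.
tanθ = [10.1 ± √(10.1² − 4 × 2.922 × (6.462))] / (2 × 2.922) = (10.1 ± 5.146) / 5.844, giving tanθ = 0.8477 or 2.609.
θ = 40.29° or 69.03°; the smaller is 40.29°.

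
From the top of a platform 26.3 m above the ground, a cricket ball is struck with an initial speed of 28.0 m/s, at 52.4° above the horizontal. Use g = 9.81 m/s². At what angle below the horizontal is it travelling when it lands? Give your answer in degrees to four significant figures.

61.72°

Resolve: vₓ = 28.00 cos 52.4° = 17.08 m/s and v_y0 = 28.00 sin 52.4° = 22.18 m/s.
Vertical motion (up positive, ground at y = 0): 4.905 t² − (22.18) t − 26.3 = 0, so t = (22.18 + √(22.18² + 2·9.81·26.3)) / 9.81 = (22.18 + 31.75) / 9.81 = 5.498 s.
At impact: v_y = v_y0 − g t = −31.75 m/s; vₓ = 17.08 m/s.
Angle below horizontal: arctan(|v_y|/vₓ) = arctan(31.75/17.08) = 61.72°.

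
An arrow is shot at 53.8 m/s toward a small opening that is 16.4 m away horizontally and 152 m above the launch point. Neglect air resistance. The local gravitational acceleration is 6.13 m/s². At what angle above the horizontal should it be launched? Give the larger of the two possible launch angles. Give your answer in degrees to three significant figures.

Trajectory: y = x tanθ − g x² (1 + tan²θ)/(2v₀²). With x = 16.4, y = 152, v₀ = 53.8, g = 6.13:
0.2848 tan²θ − 16.4 tanθ + (152.3) = 0.
tanθ = [16.4 ± √(16.4² − 4 × 0.2848 × (152.3))] / (2 × 0.2848) = (16.4 ± 9.771) / 0.5696, giving tanθ = 11.64 or 45.94.
θ = 85.09° or 88.75°; the larger is 88.75°.

88.8°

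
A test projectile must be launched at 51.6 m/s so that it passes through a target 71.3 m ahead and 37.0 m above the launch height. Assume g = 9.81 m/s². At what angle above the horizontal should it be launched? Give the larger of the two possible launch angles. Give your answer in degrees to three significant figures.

Trajectory: y = x tanθ − g x² (1 + tan²θ)/(2v₀²). With x = 71.3, y = 37.0, v₀ = 51.6, g = 9.81:
9.365 tan²θ − 71.3 tanθ + (46.37) = 0.
tanθ = [71.3 ± √(71.3² − 4 × 9.365 × (46.37))] / (2 × 9.365) = (71.3 ± 57.85) / 18.73, giving tanθ = 0.7180 or 6.895.
θ = 35.68° or 81.75°; the larger is 81.75°.

81.7°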